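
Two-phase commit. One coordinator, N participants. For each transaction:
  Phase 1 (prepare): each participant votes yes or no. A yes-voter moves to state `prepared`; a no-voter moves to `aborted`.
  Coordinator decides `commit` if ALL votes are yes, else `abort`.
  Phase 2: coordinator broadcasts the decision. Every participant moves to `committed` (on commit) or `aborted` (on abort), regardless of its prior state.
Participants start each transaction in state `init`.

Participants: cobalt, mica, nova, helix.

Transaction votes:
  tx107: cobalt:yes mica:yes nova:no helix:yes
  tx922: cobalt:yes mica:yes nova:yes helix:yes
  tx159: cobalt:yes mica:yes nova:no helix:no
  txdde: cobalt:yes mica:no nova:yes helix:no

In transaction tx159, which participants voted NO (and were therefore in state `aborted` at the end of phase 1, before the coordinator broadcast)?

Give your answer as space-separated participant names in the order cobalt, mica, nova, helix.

Answer: nova helix

Derivation:
Txn tx159 phase 1: cobalt yes -> prepared; mica yes -> prepared; nova no -> aborted; helix no -> aborted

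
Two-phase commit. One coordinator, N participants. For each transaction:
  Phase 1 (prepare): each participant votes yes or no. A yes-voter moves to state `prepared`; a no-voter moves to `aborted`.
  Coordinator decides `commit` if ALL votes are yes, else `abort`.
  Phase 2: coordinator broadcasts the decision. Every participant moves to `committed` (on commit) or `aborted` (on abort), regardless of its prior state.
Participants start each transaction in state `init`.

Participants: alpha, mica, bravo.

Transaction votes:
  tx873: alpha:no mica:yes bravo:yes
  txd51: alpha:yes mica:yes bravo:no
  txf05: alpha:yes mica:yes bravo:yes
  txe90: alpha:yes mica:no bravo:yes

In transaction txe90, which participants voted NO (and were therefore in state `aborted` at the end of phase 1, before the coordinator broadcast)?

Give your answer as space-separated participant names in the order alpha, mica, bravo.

Answer: mica

Derivation:
Txn txe90 phase 1: alpha yes -> prepared; mica no -> aborted; bravo yes -> prepared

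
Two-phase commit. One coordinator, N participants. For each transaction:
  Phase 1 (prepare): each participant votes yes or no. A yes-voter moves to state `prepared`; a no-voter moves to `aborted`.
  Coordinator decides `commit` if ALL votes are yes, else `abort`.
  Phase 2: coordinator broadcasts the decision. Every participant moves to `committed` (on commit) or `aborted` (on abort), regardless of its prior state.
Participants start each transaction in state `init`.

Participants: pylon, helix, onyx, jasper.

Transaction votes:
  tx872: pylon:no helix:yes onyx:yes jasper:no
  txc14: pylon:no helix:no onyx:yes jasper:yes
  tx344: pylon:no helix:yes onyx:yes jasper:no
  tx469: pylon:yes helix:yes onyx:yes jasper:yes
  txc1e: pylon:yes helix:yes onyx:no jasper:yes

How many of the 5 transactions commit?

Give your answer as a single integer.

Answer: 1

Derivation:
tx872: no from pylon, jasper -> abort (commits=0)
txc14: no from pylon, helix -> abort (commits=0)
tx344: no from pylon, jasper -> abort (commits=0)
tx469: all yes -> commit (commits=1)
txc1e: no from onyx -> abort (commits=1)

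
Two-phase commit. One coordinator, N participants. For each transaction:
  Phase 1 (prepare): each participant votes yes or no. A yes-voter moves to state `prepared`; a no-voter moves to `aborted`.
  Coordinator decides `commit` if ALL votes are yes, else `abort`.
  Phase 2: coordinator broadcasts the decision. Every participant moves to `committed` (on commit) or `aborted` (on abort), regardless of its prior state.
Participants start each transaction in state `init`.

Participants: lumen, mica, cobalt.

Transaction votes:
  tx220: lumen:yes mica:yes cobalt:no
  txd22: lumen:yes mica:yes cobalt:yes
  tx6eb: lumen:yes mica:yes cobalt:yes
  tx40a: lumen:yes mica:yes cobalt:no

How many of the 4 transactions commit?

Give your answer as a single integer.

tx220: no from cobalt -> abort (commits=0)
txd22: all yes -> commit (commits=1)
tx6eb: all yes -> commit (commits=2)
tx40a: no from cobalt -> abort (commits=2)

Answer: 2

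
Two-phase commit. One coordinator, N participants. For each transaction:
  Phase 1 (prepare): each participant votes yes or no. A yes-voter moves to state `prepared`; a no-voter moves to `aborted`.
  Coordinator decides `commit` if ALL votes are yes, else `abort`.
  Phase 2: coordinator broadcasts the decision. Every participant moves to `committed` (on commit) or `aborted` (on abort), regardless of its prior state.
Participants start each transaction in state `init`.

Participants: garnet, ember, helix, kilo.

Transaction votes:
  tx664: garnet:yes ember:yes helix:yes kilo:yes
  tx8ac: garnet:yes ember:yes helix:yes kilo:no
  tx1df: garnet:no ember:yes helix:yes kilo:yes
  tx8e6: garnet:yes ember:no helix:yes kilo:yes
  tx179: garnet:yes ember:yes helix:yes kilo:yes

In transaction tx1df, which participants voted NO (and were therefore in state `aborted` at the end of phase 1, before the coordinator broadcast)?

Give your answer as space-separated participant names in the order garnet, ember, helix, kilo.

Answer: garnet

Derivation:
Txn tx1df phase 1: garnet no -> aborted; ember yes -> prepared; helix yes -> prepared; kilo yes -> prepared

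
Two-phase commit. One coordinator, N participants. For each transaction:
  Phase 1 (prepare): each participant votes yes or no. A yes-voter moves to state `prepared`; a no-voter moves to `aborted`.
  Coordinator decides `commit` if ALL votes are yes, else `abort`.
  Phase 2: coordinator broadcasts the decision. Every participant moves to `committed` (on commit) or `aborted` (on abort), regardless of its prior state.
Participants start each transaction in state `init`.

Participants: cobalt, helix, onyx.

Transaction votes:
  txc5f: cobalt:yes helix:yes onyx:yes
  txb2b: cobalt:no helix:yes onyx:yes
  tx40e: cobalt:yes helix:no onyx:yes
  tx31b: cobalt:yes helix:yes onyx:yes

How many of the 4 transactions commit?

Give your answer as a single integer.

txc5f: all yes -> commit (commits=1)
txb2b: no from cobalt -> abort (commits=1)
tx40e: no from helix -> abort (commits=1)
tx31b: all yes -> commit (commits=2)

Answer: 2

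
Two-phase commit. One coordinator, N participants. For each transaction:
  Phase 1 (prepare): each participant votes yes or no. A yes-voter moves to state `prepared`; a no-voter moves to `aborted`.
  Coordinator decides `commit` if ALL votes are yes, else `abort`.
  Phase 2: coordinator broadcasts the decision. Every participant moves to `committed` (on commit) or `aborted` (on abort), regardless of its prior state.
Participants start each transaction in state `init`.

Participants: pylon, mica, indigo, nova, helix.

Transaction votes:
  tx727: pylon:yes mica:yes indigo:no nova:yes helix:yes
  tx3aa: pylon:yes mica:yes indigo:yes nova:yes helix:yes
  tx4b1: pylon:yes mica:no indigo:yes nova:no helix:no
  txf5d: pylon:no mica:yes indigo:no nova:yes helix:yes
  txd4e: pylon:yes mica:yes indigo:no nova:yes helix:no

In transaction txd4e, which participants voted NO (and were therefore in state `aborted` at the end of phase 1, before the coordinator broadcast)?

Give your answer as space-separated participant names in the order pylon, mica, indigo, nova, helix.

Txn txd4e phase 1: pylon yes -> prepared; mica yes -> prepared; indigo no -> aborted; nova yes -> prepared; helix no -> aborted

Answer: indigo helix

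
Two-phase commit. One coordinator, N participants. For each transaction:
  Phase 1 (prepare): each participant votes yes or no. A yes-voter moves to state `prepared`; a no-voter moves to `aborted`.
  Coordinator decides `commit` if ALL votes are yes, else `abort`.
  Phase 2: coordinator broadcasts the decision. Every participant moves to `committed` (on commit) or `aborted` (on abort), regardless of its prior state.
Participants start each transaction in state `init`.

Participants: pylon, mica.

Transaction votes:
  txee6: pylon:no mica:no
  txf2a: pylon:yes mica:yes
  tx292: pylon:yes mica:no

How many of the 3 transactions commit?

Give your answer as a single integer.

Answer: 1

Derivation:
txee6: no from pylon, mica -> abort (commits=0)
txf2a: all yes -> commit (commits=1)
tx292: no from mica -> abort (commits=1)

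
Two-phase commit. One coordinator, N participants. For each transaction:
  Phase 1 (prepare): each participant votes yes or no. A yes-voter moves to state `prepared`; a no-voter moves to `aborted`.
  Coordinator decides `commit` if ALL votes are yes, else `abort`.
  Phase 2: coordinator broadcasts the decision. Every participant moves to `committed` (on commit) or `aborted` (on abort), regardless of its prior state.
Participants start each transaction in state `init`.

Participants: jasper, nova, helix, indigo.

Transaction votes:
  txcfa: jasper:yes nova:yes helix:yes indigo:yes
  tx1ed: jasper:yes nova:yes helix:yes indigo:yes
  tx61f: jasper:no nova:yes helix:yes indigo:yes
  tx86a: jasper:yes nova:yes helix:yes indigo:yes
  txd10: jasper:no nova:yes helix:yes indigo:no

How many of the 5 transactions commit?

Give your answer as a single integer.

txcfa: all yes -> commit (commits=1)
tx1ed: all yes -> commit (commits=2)
tx61f: no from jasper -> abort (commits=2)
tx86a: all yes -> commit (commits=3)
txd10: no from jasper, indigo -> abort (commits=3)

Answer: 3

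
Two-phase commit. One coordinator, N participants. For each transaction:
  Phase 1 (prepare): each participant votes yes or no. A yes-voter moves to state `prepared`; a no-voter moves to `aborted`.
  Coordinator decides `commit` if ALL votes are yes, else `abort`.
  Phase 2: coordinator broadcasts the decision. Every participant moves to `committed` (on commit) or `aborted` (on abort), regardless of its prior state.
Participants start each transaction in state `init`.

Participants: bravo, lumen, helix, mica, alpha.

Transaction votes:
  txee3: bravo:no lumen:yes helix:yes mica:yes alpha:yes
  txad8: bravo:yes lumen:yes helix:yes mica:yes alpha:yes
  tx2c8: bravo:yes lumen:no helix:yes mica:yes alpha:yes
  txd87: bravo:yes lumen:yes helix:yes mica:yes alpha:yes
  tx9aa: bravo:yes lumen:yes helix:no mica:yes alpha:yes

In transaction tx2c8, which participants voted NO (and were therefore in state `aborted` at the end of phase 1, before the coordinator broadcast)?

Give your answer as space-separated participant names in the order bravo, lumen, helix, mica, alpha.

Answer: lumen

Derivation:
Txn tx2c8 phase 1: bravo yes -> prepared; lumen no -> aborted; helix yes -> prepared; mica yes -> prepared; alpha yes -> prepared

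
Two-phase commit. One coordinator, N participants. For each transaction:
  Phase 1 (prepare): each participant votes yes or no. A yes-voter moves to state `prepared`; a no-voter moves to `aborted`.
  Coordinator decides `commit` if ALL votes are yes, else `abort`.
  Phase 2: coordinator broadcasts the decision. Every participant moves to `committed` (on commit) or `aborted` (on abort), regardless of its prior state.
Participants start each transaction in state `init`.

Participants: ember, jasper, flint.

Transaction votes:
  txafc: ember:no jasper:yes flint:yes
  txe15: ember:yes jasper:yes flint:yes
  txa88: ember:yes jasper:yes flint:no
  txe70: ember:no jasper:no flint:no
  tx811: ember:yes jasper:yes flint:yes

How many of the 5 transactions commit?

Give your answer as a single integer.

txafc: no from ember -> abort (commits=0)
txe15: all yes -> commit (commits=1)
txa88: no from flint -> abort (commits=1)
txe70: no from ember, jasper, flint -> abort (commits=1)
tx811: all yes -> commit (commits=2)

Answer: 2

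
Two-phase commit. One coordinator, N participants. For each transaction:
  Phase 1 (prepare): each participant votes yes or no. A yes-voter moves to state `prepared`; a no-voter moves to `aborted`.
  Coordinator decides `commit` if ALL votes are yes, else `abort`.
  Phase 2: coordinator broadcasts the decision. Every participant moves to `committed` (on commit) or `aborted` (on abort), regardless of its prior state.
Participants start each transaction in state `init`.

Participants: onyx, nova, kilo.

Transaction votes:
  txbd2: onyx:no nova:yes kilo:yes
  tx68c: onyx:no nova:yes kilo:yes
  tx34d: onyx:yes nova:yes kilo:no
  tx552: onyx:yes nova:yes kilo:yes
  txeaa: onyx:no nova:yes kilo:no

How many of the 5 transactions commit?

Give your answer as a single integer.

Answer: 1

Derivation:
txbd2: no from onyx -> abort (commits=0)
tx68c: no from onyx -> abort (commits=0)
tx34d: no from kilo -> abort (commits=0)
tx552: all yes -> commit (commits=1)
txeaa: no from onyx, kilo -> abort (commits=1)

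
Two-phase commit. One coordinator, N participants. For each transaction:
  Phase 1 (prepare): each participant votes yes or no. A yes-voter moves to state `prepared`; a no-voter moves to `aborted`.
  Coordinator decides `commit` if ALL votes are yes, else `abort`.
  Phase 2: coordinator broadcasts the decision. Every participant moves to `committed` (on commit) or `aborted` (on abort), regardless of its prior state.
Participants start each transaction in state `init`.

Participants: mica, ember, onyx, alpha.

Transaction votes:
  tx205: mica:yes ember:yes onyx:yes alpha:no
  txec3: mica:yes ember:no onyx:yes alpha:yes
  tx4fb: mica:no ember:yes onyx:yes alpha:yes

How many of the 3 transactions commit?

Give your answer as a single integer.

Answer: 0

Derivation:
tx205: no from alpha -> abort (commits=0)
txec3: no from ember -> abort (commits=0)
tx4fb: no from mica -> abort (commits=0)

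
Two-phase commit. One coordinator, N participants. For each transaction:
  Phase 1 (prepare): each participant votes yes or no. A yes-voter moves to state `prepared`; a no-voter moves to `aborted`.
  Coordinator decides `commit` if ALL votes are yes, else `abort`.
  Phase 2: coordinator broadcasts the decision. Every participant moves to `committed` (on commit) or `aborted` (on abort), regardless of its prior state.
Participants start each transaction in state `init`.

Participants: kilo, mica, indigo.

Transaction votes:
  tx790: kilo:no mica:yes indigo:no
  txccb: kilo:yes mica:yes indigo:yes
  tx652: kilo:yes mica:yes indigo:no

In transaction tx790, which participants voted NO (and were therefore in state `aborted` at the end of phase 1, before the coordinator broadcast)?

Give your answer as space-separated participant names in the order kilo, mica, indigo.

Answer: kilo indigo

Derivation:
Txn tx790 phase 1: kilo no -> aborted; mica yes -> prepared; indigo no -> aborted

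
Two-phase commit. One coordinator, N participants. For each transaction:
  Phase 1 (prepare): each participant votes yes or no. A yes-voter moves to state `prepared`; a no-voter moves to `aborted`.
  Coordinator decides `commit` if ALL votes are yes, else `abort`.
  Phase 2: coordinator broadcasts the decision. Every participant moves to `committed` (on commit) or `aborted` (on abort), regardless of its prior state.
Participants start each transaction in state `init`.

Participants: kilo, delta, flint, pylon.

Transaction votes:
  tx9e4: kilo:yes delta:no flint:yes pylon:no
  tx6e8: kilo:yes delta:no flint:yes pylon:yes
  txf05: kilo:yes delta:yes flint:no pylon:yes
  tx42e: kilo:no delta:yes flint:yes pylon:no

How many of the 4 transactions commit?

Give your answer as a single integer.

Answer: 0

Derivation:
tx9e4: no from delta, pylon -> abort (commits=0)
tx6e8: no from delta -> abort (commits=0)
txf05: no from flint -> abort (commits=0)
tx42e: no from kilo, pylon -> abort (commits=0)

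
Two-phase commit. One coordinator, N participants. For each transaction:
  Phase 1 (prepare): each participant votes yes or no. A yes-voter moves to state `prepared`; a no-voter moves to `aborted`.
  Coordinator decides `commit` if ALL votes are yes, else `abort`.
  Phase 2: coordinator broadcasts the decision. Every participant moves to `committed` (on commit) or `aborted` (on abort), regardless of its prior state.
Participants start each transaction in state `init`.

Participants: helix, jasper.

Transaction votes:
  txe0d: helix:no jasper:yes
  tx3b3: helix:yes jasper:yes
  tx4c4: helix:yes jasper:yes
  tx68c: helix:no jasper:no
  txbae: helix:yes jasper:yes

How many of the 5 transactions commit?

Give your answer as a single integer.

txe0d: no from helix -> abort (commits=0)
tx3b3: all yes -> commit (commits=1)
tx4c4: all yes -> commit (commits=2)
tx68c: no from helix, jasper -> abort (commits=2)
txbae: all yes -> commit (commits=3)

Answer: 3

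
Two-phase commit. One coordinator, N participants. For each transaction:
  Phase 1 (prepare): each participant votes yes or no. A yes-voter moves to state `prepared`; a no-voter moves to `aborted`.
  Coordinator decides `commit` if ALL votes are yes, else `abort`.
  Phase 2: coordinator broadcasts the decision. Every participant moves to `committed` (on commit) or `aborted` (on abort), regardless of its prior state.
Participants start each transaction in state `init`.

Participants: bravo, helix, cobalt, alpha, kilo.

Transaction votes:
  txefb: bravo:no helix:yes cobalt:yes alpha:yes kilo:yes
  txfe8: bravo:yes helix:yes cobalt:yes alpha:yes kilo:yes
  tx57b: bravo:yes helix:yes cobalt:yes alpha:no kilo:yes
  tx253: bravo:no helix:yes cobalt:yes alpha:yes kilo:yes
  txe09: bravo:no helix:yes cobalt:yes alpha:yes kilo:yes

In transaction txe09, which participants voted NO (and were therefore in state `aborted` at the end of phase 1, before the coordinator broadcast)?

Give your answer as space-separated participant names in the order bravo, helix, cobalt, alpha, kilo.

Txn txe09 phase 1: bravo no -> aborted; helix yes -> prepared; cobalt yes -> prepared; alpha yes -> prepared; kilo yes -> prepared

Answer: bravo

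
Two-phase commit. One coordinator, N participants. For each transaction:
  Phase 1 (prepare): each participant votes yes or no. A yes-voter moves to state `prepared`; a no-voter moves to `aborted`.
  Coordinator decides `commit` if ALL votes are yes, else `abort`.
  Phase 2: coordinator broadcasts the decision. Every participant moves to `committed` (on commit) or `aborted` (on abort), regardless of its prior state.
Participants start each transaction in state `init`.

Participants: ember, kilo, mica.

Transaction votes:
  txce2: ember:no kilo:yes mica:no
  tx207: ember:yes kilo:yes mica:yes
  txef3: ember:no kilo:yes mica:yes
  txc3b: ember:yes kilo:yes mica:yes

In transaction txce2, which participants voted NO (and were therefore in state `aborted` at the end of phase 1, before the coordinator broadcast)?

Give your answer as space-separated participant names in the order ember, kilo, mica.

Answer: ember mica

Derivation:
Txn txce2 phase 1: ember no -> aborted; kilo yes -> prepared; mica no -> aborted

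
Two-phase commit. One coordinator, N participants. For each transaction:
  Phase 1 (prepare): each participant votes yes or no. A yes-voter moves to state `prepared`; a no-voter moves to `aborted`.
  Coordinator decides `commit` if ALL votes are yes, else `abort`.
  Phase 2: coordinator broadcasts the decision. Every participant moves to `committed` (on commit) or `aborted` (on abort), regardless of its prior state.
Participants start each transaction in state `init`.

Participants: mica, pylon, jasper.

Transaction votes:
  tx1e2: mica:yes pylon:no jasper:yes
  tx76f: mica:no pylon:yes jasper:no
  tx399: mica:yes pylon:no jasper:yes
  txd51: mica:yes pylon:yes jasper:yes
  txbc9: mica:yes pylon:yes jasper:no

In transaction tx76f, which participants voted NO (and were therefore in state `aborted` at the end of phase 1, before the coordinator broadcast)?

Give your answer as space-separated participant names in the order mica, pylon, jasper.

Answer: mica jasper

Derivation:
Txn tx76f phase 1: mica no -> aborted; pylon yes -> prepared; jasper no -> aborted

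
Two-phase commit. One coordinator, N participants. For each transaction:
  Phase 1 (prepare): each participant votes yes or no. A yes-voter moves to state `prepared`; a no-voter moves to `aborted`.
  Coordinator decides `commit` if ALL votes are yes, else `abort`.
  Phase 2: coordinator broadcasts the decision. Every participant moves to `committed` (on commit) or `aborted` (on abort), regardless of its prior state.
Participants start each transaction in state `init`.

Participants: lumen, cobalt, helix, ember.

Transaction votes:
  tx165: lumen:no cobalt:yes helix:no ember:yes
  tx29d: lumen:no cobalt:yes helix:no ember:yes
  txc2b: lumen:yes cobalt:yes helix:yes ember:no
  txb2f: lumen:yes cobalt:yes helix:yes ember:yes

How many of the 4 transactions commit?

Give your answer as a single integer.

tx165: no from lumen, helix -> abort (commits=0)
tx29d: no from lumen, helix -> abort (commits=0)
txc2b: no from ember -> abort (commits=0)
txb2f: all yes -> commit (commits=1)

Answer: 1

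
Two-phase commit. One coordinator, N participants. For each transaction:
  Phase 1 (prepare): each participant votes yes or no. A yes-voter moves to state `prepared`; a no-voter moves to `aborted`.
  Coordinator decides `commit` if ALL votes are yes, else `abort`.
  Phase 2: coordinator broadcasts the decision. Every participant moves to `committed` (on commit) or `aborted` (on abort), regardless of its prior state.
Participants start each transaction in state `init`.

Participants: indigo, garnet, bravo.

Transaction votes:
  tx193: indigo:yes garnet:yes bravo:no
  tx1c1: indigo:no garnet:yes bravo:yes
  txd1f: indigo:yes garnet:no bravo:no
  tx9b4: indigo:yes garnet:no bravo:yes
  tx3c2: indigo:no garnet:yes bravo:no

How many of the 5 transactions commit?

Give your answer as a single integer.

Answer: 0

Derivation:
tx193: no from bravo -> abort (commits=0)
tx1c1: no from indigo -> abort (commits=0)
txd1f: no from garnet, bravo -> abort (commits=0)
tx9b4: no from garnet -> abort (commits=0)
tx3c2: no from indigo, bravo -> abort (commits=0)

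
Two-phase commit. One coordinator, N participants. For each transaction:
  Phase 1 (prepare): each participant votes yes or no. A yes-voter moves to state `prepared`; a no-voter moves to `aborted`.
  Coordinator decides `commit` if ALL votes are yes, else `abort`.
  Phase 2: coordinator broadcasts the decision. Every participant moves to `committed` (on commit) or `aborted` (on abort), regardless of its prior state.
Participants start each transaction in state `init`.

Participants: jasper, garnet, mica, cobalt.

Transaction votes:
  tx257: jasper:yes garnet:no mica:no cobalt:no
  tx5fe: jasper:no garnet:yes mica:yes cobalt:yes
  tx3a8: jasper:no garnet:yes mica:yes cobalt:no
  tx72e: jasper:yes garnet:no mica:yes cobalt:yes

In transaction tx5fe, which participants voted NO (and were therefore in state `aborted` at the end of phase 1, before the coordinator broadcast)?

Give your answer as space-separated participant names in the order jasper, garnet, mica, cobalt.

Txn tx5fe phase 1: jasper no -> aborted; garnet yes -> prepared; mica yes -> prepared; cobalt yes -> prepared

Answer: jasper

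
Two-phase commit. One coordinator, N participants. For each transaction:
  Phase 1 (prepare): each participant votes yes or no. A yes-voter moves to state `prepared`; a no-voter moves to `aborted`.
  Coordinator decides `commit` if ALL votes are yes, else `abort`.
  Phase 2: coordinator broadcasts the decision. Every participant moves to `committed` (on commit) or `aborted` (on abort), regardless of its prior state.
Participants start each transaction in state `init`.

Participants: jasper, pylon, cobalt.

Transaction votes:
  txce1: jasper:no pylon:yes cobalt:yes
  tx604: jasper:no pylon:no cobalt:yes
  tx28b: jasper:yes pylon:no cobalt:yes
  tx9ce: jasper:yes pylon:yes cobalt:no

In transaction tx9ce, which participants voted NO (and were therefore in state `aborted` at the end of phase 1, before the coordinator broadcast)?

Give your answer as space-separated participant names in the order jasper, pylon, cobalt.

Answer: cobalt

Derivation:
Txn tx9ce phase 1: jasper yes -> prepared; pylon yes -> prepared; cobalt no -> aborted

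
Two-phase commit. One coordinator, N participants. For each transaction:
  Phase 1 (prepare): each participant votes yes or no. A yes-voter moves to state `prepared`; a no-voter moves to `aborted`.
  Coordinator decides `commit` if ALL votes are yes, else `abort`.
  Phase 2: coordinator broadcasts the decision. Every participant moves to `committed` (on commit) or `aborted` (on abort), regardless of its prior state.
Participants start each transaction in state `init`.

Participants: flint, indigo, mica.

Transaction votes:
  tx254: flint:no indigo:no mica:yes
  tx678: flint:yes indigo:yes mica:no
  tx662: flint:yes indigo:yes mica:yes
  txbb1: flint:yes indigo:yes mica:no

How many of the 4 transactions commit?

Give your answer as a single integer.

tx254: no from flint, indigo -> abort (commits=0)
tx678: no from mica -> abort (commits=0)
tx662: all yes -> commit (commits=1)
txbb1: no from mica -> abort (commits=1)

Answer: 1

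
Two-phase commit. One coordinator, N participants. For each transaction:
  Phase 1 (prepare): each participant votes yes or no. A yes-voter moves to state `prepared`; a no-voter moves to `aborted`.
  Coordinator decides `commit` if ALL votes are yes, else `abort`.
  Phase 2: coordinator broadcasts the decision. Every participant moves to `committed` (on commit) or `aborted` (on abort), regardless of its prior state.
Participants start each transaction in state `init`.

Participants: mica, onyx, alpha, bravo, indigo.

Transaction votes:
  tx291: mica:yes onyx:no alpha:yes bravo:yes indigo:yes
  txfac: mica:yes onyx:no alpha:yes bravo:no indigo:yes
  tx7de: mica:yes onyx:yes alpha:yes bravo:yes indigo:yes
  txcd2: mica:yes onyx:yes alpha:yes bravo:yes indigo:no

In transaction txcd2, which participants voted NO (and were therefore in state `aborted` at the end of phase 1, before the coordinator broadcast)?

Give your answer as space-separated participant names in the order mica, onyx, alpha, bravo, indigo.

Answer: indigo

Derivation:
Txn txcd2 phase 1: mica yes -> prepared; onyx yes -> prepared; alpha yes -> prepared; bravo yes -> prepared; indigo no -> aborted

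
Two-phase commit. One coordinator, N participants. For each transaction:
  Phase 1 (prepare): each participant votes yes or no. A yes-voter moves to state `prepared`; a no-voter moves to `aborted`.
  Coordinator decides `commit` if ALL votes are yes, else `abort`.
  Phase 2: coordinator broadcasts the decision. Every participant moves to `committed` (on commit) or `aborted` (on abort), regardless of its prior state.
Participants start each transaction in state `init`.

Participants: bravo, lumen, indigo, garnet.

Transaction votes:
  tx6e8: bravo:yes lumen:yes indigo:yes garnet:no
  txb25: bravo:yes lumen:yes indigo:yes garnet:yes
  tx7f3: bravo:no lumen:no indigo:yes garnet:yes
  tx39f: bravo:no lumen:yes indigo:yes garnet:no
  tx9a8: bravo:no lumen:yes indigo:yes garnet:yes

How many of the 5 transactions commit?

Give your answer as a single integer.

Answer: 1

Derivation:
tx6e8: no from garnet -> abort (commits=0)
txb25: all yes -> commit (commits=1)
tx7f3: no from bravo, lumen -> abort (commits=1)
tx39f: no from bravo, garnet -> abort (commits=1)
tx9a8: no from bravo -> abort (commits=1)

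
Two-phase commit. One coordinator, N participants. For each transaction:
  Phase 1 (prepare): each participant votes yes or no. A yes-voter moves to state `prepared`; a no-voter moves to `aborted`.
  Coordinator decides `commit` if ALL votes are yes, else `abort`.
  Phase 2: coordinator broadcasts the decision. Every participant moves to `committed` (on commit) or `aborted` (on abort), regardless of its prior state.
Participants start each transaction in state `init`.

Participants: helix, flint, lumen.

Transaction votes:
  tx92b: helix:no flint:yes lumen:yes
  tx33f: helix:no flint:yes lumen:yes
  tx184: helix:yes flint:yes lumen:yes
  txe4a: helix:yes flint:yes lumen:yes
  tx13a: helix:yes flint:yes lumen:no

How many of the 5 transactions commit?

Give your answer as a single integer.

Answer: 2

Derivation:
tx92b: no from helix -> abort (commits=0)
tx33f: no from helix -> abort (commits=0)
tx184: all yes -> commit (commits=1)
txe4a: all yes -> commit (commits=2)
tx13a: no from lumen -> abort (commits=2)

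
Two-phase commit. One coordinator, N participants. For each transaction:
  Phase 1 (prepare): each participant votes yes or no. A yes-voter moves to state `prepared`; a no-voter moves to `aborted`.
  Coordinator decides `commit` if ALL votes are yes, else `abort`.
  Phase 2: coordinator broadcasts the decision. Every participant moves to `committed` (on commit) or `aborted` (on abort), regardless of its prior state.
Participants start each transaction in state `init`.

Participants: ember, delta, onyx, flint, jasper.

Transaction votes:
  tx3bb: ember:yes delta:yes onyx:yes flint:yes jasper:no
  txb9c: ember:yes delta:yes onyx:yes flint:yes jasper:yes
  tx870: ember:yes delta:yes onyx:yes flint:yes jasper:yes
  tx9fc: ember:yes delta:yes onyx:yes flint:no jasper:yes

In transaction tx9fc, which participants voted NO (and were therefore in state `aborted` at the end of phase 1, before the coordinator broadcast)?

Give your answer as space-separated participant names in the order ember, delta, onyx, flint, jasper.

Txn tx9fc phase 1: ember yes -> prepared; delta yes -> prepared; onyx yes -> prepared; flint no -> aborted; jasper yes -> prepared

Answer: flint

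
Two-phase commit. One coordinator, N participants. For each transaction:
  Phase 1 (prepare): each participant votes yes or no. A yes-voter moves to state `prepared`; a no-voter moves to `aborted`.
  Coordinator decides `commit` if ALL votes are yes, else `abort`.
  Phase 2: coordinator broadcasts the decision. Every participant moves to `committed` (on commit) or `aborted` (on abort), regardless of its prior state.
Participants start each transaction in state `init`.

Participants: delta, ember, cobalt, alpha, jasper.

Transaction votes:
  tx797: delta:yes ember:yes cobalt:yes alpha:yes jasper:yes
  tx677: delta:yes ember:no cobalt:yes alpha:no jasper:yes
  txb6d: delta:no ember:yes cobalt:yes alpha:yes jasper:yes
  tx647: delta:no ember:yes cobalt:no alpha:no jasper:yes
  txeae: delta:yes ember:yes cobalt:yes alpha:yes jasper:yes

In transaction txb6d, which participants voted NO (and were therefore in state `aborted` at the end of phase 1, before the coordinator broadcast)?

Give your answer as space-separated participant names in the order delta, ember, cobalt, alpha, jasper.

Txn txb6d phase 1: delta no -> aborted; ember yes -> prepared; cobalt yes -> prepared; alpha yes -> prepared; jasper yes -> prepared

Answer: delta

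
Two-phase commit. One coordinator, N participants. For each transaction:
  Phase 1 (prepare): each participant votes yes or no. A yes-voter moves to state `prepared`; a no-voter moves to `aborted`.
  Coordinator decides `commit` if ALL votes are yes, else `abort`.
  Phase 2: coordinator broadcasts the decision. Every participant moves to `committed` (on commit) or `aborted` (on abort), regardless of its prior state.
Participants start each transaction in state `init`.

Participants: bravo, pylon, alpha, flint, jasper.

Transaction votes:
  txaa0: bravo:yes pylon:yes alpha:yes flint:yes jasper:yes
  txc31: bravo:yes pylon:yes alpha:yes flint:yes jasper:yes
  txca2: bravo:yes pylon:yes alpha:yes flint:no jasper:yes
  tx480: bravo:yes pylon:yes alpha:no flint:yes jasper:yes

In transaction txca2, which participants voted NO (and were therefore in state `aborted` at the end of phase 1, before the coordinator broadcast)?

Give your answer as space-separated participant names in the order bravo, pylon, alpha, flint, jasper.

Answer: flint

Derivation:
Txn txca2 phase 1: bravo yes -> prepared; pylon yes -> prepared; alpha yes -> prepared; flint no -> aborted; jasper yes -> prepared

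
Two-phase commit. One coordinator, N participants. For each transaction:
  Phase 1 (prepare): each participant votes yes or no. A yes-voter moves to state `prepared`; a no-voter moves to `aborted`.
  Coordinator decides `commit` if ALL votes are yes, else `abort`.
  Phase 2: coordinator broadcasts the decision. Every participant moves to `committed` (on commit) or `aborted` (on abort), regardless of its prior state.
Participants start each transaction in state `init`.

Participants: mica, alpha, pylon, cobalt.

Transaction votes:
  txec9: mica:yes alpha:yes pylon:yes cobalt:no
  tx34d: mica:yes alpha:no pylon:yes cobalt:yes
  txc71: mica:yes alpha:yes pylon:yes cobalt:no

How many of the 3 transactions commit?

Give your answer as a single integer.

Answer: 0

Derivation:
txec9: no from cobalt -> abort (commits=0)
tx34d: no from alpha -> abort (commits=0)
txc71: no from cobalt -> abort (commits=0)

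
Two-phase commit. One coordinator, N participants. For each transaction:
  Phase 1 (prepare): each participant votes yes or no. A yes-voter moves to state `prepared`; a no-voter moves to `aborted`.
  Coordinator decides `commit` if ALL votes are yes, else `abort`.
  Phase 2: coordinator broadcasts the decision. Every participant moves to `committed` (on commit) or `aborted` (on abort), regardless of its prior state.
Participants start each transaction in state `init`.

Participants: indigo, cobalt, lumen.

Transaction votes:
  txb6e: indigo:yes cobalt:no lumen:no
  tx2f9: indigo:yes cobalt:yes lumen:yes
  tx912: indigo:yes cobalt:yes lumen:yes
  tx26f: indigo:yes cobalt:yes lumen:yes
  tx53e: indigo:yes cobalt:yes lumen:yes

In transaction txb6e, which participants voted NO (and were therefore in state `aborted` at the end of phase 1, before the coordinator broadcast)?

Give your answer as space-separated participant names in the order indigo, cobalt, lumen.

Txn txb6e phase 1: indigo yes -> prepared; cobalt no -> aborted; lumen no -> aborted

Answer: cobalt lumen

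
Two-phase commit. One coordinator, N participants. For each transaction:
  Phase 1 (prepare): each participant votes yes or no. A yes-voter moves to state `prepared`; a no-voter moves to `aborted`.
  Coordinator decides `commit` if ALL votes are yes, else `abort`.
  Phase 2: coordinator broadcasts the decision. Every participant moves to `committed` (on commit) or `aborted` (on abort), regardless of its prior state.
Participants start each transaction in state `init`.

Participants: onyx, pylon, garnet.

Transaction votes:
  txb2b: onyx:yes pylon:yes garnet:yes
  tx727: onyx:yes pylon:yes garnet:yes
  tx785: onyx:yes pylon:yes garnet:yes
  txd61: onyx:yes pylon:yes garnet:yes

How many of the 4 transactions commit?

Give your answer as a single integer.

Answer: 4

Derivation:
txb2b: all yes -> commit (commits=1)
tx727: all yes -> commit (commits=2)
tx785: all yes -> commit (commits=3)
txd61: all yes -> commit (commits=4)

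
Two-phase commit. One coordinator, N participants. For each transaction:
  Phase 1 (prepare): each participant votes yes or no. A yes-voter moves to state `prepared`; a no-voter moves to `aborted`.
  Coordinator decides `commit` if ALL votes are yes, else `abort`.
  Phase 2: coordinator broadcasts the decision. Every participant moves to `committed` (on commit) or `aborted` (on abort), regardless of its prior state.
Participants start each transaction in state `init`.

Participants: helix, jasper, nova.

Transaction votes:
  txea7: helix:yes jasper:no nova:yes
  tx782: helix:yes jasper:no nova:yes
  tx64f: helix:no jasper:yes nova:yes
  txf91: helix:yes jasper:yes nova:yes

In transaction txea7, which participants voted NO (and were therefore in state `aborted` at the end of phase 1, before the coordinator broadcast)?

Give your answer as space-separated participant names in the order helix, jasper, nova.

Answer: jasper

Derivation:
Txn txea7 phase 1: helix yes -> prepared; jasper no -> aborted; nova yes -> prepared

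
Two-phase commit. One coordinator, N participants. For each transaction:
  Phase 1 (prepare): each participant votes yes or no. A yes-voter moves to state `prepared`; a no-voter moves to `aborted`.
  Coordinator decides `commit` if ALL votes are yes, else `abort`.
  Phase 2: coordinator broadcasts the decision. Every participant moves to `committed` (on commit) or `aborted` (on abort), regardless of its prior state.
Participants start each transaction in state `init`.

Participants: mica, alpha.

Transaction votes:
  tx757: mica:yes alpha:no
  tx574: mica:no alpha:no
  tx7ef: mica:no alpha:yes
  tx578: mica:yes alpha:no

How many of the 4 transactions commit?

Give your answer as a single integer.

tx757: no from alpha -> abort (commits=0)
tx574: no from mica, alpha -> abort (commits=0)
tx7ef: no from mica -> abort (commits=0)
tx578: no from alpha -> abort (commits=0)

Answer: 0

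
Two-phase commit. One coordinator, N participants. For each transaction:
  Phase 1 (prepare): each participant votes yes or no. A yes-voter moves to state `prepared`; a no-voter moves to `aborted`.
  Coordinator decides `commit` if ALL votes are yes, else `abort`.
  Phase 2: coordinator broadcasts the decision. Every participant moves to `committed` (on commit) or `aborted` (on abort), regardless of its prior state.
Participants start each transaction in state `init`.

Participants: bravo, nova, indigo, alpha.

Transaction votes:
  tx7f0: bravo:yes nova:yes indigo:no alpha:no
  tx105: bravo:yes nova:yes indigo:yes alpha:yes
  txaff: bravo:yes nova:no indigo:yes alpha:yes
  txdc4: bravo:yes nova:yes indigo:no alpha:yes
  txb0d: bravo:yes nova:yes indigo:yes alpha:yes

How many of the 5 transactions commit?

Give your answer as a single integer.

Answer: 2

Derivation:
tx7f0: no from indigo, alpha -> abort (commits=0)
tx105: all yes -> commit (commits=1)
txaff: no from nova -> abort (commits=1)
txdc4: no from indigo -> abort (commits=1)
txb0d: all yes -> commit (commits=2)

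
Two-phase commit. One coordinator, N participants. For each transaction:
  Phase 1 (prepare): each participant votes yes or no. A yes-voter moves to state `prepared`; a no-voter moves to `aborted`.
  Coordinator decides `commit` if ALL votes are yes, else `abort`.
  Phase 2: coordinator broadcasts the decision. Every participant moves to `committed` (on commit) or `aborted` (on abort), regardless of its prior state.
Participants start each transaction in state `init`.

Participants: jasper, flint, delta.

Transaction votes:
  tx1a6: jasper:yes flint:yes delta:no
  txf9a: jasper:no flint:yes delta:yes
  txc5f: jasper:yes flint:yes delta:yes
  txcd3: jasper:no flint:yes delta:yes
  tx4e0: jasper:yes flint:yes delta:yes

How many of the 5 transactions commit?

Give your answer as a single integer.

Answer: 2

Derivation:
tx1a6: no from delta -> abort (commits=0)
txf9a: no from jasper -> abort (commits=0)
txc5f: all yes -> commit (commits=1)
txcd3: no from jasper -> abort (commits=1)
tx4e0: all yes -> commit (commits=2)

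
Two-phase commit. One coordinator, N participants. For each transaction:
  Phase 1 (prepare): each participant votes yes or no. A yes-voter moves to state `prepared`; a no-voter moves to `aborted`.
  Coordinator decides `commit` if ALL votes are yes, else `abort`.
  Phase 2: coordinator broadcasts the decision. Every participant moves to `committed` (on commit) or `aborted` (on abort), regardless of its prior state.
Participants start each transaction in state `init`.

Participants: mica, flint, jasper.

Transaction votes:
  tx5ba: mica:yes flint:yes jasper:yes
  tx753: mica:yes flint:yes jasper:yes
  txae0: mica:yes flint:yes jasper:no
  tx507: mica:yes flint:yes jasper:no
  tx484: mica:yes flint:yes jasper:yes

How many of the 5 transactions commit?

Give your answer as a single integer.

Answer: 3

Derivation:
tx5ba: all yes -> commit (commits=1)
tx753: all yes -> commit (commits=2)
txae0: no from jasper -> abort (commits=2)
tx507: no from jasper -> abort (commits=2)
tx484: all yes -> commit (commits=3)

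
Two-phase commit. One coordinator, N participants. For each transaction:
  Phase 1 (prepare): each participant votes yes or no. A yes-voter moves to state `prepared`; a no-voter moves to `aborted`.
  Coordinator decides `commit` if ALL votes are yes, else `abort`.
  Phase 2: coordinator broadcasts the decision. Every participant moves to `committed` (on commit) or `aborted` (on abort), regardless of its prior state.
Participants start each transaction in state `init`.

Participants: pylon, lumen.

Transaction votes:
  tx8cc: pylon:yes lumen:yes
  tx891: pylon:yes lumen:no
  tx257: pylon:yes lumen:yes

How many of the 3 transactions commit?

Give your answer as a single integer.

Answer: 2

Derivation:
tx8cc: all yes -> commit (commits=1)
tx891: no from lumen -> abort (commits=1)
tx257: all yes -> commit (commits=2)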